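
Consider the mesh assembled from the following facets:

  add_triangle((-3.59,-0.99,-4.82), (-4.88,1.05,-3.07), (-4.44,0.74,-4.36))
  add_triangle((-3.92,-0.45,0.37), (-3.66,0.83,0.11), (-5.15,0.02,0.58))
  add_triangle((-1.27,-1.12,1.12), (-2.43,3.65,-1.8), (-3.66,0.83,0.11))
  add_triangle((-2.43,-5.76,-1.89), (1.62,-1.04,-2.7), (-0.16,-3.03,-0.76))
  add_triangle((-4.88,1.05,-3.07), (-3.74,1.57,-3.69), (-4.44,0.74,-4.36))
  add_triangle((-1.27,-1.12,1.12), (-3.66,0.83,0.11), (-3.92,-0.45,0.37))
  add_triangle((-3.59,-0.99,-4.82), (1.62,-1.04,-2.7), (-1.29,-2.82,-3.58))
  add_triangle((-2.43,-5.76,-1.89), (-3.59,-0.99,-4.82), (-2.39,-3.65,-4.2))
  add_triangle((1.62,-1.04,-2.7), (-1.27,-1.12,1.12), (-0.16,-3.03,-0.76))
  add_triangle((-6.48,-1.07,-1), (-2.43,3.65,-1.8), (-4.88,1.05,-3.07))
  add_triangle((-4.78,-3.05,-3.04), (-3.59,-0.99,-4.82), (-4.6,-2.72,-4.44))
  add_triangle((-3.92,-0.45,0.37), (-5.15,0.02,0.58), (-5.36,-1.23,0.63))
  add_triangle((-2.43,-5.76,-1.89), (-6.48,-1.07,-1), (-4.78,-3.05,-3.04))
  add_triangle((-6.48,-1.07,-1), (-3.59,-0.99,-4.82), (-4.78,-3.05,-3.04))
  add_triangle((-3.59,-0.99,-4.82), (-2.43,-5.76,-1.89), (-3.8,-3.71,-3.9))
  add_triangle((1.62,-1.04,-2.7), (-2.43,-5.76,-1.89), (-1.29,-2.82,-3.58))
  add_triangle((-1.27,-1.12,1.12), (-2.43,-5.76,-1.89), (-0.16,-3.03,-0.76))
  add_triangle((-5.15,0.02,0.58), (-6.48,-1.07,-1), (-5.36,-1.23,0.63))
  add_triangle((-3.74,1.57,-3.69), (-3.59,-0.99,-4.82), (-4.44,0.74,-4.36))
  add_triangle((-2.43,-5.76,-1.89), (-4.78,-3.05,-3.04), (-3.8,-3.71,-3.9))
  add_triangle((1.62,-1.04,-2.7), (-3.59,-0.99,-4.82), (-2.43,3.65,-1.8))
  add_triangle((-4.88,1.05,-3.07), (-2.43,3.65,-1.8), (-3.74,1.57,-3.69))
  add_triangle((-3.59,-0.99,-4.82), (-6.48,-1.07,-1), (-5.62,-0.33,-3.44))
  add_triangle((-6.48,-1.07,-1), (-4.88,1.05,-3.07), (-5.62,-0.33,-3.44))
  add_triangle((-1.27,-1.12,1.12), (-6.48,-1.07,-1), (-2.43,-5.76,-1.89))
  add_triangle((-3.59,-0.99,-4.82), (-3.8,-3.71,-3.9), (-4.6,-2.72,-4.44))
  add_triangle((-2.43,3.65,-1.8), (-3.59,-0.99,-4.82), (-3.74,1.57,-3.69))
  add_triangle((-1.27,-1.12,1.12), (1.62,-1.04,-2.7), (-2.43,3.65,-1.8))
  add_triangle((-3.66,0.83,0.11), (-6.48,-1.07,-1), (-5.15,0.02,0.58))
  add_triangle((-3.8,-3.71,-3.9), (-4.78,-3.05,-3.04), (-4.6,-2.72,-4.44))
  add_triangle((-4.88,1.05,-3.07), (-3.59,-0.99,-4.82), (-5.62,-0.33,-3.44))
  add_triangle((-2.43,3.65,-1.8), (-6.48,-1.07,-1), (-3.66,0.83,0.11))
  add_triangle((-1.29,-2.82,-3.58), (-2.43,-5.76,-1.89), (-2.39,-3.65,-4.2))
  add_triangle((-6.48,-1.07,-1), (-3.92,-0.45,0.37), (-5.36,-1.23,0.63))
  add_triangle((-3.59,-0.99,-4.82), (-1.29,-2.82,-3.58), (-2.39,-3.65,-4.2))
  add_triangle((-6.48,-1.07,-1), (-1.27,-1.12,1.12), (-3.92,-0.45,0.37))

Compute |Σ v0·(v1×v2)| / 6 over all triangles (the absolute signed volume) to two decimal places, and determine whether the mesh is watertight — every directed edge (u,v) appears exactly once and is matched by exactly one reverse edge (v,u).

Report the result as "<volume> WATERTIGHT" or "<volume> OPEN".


Per-triangle v0·(v1×v2)/6:
  t1: +1.7973
  t2: -0.1707
  t3: +0.4363
  t4: +2.9951
  t5: +1.2094
  t6: +0.6670
  t7: +5.5441
  t8: +5.4748
  t9: -0.3065
  t10: +7.2812
  t11: +1.1345
  t12: -0.0873
  t13: +9.6257
  t14: +9.4280
  t15: +1.4742
  t16: +5.4739
  t17: +1.7762
  t18: +1.8819
  t19: +0.9274
  t20: +4.6214
  t21: +11.3003
  t22: +3.2321
  t23: +3.8588
  t24: +3.6601
  t25: +9.1056
  t26: +1.7213
  t27: +1.1650
  t28: -3.6192
  t29: +1.4953
  t30: +1.8050
  t31: +3.3437
  t32: +5.1600
  t33: +1.8775
  t34: -0.6737
  t35: +1.8458
  t36: +1.2389
Σ = +107.7006 → |volume| = 107.70

Directed edges: 108 total, each appears once with its reverse present → watertight.

107.70 WATERTIGHT


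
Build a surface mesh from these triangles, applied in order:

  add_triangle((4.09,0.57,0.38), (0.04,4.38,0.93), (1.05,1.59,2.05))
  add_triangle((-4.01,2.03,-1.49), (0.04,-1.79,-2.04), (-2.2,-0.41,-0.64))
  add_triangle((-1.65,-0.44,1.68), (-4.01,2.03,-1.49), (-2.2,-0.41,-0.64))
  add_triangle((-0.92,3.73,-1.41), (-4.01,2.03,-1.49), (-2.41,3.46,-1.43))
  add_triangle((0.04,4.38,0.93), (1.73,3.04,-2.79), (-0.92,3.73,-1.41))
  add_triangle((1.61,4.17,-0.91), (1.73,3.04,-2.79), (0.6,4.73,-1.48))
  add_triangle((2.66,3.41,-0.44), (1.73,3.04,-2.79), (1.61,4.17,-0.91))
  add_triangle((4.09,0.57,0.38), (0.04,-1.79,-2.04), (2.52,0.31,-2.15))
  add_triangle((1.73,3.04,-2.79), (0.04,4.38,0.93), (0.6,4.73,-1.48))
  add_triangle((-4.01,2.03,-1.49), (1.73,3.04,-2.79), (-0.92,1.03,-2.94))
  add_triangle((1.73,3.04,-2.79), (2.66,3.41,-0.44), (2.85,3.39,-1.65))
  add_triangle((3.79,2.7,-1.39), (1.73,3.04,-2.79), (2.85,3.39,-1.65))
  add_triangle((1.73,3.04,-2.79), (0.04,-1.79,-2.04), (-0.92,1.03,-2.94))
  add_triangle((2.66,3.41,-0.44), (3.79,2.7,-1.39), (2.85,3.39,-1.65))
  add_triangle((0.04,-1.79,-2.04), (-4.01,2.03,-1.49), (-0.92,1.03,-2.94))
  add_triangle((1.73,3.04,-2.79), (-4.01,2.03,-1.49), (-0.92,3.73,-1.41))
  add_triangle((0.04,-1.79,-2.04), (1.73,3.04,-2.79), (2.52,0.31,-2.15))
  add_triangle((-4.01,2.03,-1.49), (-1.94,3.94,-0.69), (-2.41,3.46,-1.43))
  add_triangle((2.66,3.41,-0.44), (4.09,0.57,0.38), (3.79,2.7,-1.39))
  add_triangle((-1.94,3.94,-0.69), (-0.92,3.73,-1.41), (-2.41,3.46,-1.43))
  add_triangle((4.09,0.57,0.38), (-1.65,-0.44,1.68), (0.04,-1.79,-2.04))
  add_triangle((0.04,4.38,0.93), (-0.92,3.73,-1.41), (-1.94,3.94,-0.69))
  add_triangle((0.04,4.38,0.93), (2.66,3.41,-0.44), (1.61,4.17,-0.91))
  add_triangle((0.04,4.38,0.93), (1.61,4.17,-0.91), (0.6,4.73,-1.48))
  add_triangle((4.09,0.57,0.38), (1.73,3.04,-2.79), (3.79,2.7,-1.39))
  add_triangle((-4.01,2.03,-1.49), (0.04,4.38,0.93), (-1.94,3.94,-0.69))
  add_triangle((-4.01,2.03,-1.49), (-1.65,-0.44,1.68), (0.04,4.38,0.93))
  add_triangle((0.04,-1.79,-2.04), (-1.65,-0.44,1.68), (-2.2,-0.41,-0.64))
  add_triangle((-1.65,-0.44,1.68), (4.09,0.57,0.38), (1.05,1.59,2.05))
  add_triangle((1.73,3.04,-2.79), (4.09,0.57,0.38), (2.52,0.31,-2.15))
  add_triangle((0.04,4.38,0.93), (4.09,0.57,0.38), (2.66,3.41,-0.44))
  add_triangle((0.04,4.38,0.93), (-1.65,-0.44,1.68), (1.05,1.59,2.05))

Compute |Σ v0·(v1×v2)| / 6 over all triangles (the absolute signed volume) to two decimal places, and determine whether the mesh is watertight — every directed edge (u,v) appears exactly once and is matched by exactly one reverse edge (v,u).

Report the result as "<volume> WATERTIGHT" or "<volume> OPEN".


83.75 WATERTIGHT

Per-triangle v0·(v1×v2)/6:
  t1: +4.9104
  t2: +2.3025
  t3: +2.1839
  t4: +0.4330
  t5: +5.1290
  t6: +1.9854
  t7: +2.1032
  t8: +2.8607
  t9: -1.6907
  t10: +5.5049
  t11: +0.7222
  t12: +1.1608
  t13: +3.8803
  t14: +1.0387
  t15: +3.8480
  t16: +4.6937
  t17: +3.3724
  t18: +1.1028
  t19: +2.5920
  t20: +0.8470
  t21: +2.5366
  t22: +2.1131
  t23: +2.1098
  t24: +2.1210
  t25: +1.0446
  t26: +1.7184
  t27: +7.5236
  t28: +1.5233
  t29: +2.0837
  t30: +4.6316
  t31: +3.9680
  t32: +3.3981
Σ = +83.7519 → |volume| = 83.75

Directed edges: 96 total, each appears once with its reverse present → watertight.


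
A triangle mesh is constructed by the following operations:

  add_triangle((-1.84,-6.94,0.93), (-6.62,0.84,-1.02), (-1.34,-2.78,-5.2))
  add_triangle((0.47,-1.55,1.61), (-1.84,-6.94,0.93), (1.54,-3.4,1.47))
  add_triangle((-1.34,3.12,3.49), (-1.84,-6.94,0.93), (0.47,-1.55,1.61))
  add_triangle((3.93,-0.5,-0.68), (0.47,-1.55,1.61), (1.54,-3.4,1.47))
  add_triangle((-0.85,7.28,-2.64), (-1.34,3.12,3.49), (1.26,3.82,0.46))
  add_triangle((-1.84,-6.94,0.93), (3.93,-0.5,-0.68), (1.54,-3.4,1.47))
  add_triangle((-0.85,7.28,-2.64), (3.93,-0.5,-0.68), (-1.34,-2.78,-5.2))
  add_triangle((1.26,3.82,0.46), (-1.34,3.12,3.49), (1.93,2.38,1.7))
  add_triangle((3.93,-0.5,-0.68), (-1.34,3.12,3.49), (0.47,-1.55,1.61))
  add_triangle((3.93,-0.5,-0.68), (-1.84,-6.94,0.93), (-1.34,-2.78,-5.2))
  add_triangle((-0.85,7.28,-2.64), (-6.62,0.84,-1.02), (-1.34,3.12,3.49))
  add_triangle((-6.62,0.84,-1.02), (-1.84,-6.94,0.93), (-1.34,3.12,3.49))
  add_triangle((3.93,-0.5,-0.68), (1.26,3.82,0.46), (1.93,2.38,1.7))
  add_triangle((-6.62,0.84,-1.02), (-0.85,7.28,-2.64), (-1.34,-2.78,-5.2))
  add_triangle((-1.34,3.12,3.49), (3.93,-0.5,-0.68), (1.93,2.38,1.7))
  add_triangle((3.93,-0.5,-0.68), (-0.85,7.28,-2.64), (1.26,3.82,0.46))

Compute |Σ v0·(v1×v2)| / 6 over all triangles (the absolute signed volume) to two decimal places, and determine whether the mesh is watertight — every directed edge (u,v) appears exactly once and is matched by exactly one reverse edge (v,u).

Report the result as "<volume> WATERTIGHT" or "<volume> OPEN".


277.40 WATERTIGHT

Per-triangle v0·(v1×v2)/6:
  t1: +43.4723
  t2: +2.9264
  t3: +7.4974
  t4: +1.8546
  t5: +11.7508
  t6: +6.8761
  t7: +30.9027
  t8: +4.4021
  t9: +6.4477
  t10: +26.7065
  t11: +37.4175
  t12: +33.2063
  t13: +4.1367
  t14: +47.6817
  t15: +1.6737
  t16: +10.4512
Σ = +277.4036 → |volume| = 277.40

Directed edges: 48 total, each appears once with its reverse present → watertight.


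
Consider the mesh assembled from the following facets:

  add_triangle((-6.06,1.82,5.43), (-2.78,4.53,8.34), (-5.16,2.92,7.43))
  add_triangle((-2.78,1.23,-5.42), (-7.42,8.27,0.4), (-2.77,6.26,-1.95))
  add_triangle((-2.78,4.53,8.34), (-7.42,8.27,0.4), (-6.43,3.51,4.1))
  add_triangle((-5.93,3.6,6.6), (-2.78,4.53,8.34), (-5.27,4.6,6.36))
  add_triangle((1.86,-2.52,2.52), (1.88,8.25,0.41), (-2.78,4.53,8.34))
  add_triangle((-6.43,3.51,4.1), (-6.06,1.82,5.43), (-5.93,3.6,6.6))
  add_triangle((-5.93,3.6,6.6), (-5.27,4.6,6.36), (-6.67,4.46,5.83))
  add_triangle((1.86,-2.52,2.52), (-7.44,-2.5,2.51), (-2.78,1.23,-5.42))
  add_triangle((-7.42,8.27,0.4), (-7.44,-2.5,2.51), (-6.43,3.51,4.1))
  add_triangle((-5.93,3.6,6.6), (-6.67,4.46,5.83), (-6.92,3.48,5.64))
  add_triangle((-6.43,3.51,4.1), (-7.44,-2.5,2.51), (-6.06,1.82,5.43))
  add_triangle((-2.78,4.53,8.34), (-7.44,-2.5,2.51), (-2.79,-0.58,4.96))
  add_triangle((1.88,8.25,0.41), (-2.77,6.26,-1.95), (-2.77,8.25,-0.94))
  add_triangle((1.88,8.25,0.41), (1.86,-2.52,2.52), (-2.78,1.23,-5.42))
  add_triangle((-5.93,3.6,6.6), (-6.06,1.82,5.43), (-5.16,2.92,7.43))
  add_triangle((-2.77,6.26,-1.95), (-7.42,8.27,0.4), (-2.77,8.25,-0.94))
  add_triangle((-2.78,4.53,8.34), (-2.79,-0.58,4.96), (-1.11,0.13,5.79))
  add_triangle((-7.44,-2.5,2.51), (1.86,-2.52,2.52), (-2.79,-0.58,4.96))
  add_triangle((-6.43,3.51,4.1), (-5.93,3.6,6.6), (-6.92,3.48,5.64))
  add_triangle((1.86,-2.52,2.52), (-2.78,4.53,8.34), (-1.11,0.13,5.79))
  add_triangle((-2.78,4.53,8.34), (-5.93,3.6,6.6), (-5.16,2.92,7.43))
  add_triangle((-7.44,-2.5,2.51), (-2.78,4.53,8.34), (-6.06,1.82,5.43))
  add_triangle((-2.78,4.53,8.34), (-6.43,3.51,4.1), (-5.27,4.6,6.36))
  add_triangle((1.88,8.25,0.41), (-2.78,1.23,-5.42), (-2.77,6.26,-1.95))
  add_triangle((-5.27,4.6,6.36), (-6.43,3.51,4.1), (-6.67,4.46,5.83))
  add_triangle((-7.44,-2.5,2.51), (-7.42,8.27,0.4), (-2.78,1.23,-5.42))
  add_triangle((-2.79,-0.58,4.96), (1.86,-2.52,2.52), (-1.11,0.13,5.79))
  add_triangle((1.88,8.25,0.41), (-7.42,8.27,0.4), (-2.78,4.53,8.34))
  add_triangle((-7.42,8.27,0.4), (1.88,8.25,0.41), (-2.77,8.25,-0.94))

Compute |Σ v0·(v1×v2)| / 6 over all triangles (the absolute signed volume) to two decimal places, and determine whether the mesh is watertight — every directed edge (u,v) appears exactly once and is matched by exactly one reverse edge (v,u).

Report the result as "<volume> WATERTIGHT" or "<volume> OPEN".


Per-triangle v0·(v1×v2)/6:
  t1: -2.3787
  t2: +26.7045
  t3: +43.6804
  t4: +5.8728
  t5: +41.0274
  t6: +5.1041
  t7: +2.4069
  t8: +16.3480
  t9: +40.5577
  t10: +1.9726
  t11: +14.5734
  t12: +23.9478
  t13: +6.6671
  t14: +7.2150
  t15: +3.3756
  t16: +9.1292
  t17: +8.4953
  t18: +17.0676
  t19: -1.3761
  t20: +6.8826
  t21: +5.8410
  t22: +12.4565
  t23: -2.4441
  t24: +22.1128
  t25: +0.2795
  t26: +79.2110
  t27: +6.1360
  t28: +103.8774
  t29: +17.2013
Σ = +521.9446 → |volume| = 521.94

Directed edges: 87 total; 3 unmatched, e.g. (-6.67,4.46,5.83)→(-6.92,3.48,5.64) → open.

521.94 OPEN


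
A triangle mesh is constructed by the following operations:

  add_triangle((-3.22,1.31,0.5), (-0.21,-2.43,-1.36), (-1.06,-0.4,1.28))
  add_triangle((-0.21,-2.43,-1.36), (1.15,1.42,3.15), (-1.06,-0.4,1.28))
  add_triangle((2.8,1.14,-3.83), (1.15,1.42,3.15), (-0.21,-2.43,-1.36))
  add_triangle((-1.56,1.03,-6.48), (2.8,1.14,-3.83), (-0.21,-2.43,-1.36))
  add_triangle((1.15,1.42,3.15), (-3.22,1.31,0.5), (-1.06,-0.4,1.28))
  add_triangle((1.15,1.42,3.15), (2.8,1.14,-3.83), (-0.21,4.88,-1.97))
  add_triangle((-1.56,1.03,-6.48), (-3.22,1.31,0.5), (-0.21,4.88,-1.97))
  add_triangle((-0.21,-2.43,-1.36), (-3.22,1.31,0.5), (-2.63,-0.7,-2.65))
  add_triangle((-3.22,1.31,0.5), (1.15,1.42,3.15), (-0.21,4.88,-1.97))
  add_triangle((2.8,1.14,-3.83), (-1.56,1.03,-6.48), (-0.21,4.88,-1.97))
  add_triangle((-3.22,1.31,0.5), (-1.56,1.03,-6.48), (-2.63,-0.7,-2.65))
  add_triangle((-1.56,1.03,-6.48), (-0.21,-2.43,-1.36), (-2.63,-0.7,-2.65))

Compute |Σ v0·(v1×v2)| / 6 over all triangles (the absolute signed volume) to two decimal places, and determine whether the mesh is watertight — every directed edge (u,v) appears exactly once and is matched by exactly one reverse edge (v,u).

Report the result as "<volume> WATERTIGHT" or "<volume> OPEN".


Per-triangle v0·(v1×v2)/6:
  t1: +2.1270
  t2: +1.6038
  t3: +4.4358
  t4: +10.7044
  t5: +2.6149
  t6: +11.9470
  t7: +16.8720
  t8: +2.8059
  t9: +10.5936
  t10: +18.2063
  t11: +7.0342
  t12: +5.8351
Σ = +94.7801 → |volume| = 94.78

Directed edges: 36 total, each appears once with its reverse present → watertight.

94.78 WATERTIGHT


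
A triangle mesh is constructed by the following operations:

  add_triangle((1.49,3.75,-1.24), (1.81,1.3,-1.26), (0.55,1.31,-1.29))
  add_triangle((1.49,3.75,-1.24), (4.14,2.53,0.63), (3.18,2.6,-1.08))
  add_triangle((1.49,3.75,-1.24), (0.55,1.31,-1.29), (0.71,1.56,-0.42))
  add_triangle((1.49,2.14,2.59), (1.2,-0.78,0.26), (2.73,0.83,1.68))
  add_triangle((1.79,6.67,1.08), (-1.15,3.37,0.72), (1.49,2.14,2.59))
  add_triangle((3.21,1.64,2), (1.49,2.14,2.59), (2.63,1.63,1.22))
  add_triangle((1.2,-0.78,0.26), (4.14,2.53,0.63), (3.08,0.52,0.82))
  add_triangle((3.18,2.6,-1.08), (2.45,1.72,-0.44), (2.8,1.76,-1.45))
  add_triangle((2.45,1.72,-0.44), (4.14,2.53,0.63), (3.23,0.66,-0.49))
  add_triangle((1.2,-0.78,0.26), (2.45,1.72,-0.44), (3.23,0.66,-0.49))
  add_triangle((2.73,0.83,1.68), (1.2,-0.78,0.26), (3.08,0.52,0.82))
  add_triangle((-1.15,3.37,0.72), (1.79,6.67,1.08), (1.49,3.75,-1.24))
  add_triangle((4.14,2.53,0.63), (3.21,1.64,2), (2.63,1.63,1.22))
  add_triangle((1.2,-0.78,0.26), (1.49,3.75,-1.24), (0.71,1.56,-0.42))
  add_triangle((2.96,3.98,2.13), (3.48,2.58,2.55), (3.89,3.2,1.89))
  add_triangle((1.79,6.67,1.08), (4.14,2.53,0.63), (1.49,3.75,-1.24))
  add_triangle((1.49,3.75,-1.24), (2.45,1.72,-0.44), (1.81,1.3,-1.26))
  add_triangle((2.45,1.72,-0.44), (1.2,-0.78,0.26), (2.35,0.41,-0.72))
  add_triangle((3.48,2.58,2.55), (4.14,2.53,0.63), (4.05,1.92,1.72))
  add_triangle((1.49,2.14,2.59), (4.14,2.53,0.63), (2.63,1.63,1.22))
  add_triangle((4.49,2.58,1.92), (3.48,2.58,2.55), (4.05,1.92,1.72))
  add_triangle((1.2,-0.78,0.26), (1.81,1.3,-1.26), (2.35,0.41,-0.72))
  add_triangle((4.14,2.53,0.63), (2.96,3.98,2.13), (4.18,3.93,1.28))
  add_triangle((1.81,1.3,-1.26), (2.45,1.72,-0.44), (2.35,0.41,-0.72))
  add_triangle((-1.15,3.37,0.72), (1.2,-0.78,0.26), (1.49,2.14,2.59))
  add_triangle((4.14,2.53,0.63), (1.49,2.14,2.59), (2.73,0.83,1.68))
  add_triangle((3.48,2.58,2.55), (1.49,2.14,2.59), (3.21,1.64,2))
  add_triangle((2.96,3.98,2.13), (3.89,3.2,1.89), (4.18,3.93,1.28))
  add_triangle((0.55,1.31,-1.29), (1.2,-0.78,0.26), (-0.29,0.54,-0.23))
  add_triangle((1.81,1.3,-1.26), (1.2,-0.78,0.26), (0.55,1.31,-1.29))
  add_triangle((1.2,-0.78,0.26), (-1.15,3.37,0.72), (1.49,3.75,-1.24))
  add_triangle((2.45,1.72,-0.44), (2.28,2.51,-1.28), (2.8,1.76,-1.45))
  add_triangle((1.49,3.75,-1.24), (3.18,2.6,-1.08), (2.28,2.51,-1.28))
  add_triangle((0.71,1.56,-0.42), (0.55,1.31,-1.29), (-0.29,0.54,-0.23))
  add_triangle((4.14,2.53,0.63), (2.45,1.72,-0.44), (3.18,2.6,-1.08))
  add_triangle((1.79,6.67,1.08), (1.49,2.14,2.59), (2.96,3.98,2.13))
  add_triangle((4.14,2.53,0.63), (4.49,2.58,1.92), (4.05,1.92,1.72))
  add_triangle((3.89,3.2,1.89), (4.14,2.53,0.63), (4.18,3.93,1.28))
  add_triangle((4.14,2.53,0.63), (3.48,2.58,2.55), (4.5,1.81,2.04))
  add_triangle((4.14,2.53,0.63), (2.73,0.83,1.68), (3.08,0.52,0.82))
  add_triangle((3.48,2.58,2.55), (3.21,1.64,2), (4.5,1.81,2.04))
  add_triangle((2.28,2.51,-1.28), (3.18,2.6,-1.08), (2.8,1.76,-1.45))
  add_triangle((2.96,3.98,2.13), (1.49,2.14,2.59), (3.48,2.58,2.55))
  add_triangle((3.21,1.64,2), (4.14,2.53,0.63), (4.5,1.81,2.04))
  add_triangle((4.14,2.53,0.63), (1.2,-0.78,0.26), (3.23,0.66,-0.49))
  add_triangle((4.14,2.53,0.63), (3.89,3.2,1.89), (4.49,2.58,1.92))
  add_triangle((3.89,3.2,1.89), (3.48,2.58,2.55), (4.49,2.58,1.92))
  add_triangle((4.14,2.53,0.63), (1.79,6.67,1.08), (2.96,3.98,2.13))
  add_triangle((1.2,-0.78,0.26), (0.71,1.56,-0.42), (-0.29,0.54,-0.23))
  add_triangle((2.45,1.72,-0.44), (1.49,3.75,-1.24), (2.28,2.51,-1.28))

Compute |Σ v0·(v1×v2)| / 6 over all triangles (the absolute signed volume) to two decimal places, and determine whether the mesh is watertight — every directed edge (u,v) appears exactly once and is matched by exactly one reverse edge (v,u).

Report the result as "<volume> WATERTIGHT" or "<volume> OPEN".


39.65 WATERTIGHT

Per-triangle v0·(v1×v2)/6:
  t1: +0.6774
  t2: +2.3995
  t3: -0.0500
  t4: +0.5042
  t5: +5.3012
  t6: -0.5633
  t7: +0.2941
  t8: +0.1849
  t9: +0.8878
  t10: -0.2525
  t11: +0.4695
  t12: +4.1249
  t13: -0.2057
  t14: +0.0903
  t15: +0.9875
  t16: +7.2256
  t17: +1.0206
  t18: +0.4381
  t19: -1.1190
  t20: -0.6583
  t21: +0.3184
  t22: +0.0314
  t23: -0.6295
  t24: +0.4769
  t25: -0.5866
  t26: +2.4398
  t27: +0.4314
  t28: +0.9726
  t29: -0.0433
  t30: +0.1470
  t31: -1.7343
  t32: -0.4248
  t33: +0.4273
  t34: +0.1296
  t35: +0.1279
  t36: +3.2062
  t37: +0.3488
  t38: +0.8665
  t39: +1.7344
  t40: +0.9854
  t41: +0.2278
  t42: +0.3127
  t43: +1.5749
  t44: -0.6796
  t45: +1.0951
  t46: +0.8489
  t47: +0.6683
  t48: +5.2523
  t49: -0.0272
  t50: -0.6001
Σ = +39.6546 → |volume| = 39.65

Directed edges: 150 total, each appears once with its reverse present → watertight.


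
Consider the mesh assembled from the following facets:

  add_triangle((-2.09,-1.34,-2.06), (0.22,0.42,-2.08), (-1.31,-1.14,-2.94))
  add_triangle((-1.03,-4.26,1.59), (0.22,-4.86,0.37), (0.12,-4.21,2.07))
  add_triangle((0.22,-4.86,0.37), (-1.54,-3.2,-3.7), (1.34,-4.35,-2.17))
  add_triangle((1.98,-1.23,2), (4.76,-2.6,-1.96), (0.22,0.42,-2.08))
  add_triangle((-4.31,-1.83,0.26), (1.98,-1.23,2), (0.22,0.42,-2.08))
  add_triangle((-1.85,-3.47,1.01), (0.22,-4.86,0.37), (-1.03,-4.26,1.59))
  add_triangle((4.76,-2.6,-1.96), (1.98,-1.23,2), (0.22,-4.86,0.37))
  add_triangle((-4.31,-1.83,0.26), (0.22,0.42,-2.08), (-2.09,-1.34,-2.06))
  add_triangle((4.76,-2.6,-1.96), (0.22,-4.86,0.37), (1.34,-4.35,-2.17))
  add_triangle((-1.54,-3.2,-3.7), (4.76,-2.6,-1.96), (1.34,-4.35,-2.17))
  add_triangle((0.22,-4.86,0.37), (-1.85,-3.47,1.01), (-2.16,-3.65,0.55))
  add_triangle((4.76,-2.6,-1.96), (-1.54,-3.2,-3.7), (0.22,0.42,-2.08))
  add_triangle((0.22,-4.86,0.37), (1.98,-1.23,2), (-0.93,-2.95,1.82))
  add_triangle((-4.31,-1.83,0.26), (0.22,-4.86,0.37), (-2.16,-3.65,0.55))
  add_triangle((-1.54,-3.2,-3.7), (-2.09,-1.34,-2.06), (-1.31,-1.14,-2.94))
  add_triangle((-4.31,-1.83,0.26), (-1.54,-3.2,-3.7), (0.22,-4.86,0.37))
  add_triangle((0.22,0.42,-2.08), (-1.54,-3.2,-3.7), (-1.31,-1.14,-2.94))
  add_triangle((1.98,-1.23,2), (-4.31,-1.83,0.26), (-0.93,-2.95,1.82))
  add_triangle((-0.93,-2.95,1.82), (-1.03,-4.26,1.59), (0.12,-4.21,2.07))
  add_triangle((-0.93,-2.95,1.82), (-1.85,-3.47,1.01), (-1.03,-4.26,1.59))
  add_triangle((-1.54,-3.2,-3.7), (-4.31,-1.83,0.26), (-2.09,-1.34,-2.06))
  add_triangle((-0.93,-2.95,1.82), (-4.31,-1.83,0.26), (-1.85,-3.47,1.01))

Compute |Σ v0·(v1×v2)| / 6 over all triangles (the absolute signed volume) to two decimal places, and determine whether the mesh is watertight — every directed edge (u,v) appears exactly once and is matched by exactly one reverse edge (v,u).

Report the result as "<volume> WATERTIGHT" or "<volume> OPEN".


Per-triangle v0·(v1×v2)/6:
  t1: +0.4003
  t2: +1.6605
  t3: +7.0648
  t4: +0.9721
  t5: -2.5769
  t6: +1.3189
  t7: +10.5320
  t8: +1.1848
  t9: +7.4070
  t10: +7.2523
  t11: +0.9623
  t12: +8.2354
  t13: +4.1290
  t14: +0.7410
  t15: +1.0427
  t16: +14.1969
  t17: +1.0573
  t18: +1.2664
  t19: +0.6576
  t20: +0.5599
  t21: +2.7651
  t22: +1.7525
Σ = +72.5819 → |volume| = 72.58

Directed edges: 66 total; 6 unmatched, e.g. (0.22,-4.86,0.37)→(0.12,-4.21,2.07) → open.

72.58 OPEN


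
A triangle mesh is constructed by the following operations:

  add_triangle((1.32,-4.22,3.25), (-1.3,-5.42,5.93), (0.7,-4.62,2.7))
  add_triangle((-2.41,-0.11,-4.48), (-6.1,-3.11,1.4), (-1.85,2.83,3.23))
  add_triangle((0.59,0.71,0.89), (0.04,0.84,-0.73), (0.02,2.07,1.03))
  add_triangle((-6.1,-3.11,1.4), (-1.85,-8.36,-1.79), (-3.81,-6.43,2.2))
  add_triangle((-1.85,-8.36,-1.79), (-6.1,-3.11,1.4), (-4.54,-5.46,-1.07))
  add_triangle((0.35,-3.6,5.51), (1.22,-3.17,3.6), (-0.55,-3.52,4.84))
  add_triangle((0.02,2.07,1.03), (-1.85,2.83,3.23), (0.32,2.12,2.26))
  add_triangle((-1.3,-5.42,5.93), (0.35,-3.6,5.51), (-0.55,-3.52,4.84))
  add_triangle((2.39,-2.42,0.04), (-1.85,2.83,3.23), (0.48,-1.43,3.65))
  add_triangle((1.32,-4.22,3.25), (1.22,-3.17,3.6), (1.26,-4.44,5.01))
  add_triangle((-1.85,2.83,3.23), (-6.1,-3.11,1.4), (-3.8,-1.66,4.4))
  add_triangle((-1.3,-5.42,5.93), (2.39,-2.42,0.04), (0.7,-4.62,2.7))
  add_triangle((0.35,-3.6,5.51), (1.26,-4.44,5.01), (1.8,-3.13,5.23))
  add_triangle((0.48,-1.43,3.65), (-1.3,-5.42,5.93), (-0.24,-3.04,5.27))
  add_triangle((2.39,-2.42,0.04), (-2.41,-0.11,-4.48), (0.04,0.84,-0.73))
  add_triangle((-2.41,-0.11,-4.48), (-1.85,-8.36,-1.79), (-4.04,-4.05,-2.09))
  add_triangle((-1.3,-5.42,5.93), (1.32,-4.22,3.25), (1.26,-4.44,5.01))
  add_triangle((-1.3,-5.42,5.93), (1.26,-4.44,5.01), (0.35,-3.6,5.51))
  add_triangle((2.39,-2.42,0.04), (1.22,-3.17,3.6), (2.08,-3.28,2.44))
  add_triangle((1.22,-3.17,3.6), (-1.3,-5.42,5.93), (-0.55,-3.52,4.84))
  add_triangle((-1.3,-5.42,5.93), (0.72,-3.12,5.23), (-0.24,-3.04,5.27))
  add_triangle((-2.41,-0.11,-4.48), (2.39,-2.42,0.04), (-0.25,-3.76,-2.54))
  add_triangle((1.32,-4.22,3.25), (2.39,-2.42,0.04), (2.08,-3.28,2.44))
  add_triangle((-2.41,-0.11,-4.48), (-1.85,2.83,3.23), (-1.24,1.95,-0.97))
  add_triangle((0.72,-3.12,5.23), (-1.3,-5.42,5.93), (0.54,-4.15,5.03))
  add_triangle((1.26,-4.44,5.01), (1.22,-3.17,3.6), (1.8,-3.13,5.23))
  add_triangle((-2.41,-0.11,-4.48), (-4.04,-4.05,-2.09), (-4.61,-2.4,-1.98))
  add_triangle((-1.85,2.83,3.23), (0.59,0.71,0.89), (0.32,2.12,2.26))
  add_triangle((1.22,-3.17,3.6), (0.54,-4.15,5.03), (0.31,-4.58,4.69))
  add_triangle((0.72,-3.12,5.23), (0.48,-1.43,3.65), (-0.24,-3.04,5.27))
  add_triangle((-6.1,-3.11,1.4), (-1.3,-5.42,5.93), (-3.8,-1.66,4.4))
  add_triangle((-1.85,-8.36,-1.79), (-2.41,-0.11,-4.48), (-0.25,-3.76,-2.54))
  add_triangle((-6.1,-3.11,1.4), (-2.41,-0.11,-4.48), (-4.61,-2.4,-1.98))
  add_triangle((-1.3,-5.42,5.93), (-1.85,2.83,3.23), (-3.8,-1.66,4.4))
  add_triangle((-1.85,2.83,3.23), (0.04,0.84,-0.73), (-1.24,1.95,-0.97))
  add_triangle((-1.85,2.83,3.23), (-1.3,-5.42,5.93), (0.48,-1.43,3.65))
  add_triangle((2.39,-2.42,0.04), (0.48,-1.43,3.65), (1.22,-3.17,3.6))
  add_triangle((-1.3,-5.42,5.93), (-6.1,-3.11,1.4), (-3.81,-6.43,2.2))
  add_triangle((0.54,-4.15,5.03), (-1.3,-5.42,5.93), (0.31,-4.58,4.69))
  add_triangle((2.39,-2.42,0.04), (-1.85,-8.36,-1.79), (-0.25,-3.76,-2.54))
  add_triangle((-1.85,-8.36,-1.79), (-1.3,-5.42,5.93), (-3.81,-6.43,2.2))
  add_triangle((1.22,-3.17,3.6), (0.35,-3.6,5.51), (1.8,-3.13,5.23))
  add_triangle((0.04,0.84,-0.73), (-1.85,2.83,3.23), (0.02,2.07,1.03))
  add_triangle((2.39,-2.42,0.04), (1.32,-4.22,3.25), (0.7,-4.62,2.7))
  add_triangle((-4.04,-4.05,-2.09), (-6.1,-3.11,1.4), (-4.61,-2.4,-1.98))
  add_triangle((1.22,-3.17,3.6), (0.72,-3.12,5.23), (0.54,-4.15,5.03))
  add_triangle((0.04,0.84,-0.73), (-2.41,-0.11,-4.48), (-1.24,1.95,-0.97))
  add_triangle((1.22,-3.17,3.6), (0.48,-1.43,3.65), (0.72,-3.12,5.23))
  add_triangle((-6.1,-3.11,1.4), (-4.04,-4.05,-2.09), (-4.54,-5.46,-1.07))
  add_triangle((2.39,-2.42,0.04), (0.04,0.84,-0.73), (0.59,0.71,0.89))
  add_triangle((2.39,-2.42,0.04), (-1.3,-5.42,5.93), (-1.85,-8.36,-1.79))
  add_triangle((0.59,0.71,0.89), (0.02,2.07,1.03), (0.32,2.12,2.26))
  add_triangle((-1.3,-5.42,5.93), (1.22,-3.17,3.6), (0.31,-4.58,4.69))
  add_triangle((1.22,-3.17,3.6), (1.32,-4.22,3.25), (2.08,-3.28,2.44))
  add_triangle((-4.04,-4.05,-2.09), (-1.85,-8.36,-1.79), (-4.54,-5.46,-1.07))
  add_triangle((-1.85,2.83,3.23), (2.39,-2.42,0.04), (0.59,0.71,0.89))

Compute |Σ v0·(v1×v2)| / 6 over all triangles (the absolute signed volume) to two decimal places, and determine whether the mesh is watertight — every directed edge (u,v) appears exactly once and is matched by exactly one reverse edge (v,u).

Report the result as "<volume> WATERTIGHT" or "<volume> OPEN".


273.14 WATERTIGHT

Per-triangle v0·(v1×v2)/6:
  t1: +2.7279
  t2: +22.4982
  t3: +0.2369
  t4: +20.0990
  t5: +8.8434
  t6: -0.9697
  t7: +0.9688
  t8: +0.6662
  t9: +2.6142
  t10: +0.3605
  t11: +12.7421
  t12: -2.0592
  t13: +1.8208
  t14: -0.5237
  t15: +2.2994
  t16: +15.4559
  t17: +3.1918
  t18: +3.1331
  t19: -0.1797
  t20: -1.7338
  t21: +1.7758
  t22: +4.5211
  t23: +1.2531
  t24: +3.8122
  t25: +1.8700
  t26: +0.3871
  t27: +5.4648
  t28: +0.1435
  t29: +0.5289
  t30: +0.6270
  t31: +18.6507
  t32: +9.3811
  t33: +3.7094
  t34: +13.5384
  t35: +0.8603
  t36: +9.4670
  t37: +1.4607
  t38: +19.2822
  t39: +1.0680
  t40: +7.5246
  t41: +23.0818
  t42: -1.3638
  t43: +0.7235
  t44: +1.9413
  t45: +5.9949
  t46: +0.8616
  t47: +1.0978
  t48: +0.4519
  t49: +5.3749
  t50: +0.6892
  t51: +28.9808
  t52: +0.1870
  t53: -0.7418
  t54: +0.8728
  t55: +6.1106
  t56: +1.3628
Σ = +273.1433 → |volume| = 273.14

Directed edges: 168 total, each appears once with its reverse present → watertight.


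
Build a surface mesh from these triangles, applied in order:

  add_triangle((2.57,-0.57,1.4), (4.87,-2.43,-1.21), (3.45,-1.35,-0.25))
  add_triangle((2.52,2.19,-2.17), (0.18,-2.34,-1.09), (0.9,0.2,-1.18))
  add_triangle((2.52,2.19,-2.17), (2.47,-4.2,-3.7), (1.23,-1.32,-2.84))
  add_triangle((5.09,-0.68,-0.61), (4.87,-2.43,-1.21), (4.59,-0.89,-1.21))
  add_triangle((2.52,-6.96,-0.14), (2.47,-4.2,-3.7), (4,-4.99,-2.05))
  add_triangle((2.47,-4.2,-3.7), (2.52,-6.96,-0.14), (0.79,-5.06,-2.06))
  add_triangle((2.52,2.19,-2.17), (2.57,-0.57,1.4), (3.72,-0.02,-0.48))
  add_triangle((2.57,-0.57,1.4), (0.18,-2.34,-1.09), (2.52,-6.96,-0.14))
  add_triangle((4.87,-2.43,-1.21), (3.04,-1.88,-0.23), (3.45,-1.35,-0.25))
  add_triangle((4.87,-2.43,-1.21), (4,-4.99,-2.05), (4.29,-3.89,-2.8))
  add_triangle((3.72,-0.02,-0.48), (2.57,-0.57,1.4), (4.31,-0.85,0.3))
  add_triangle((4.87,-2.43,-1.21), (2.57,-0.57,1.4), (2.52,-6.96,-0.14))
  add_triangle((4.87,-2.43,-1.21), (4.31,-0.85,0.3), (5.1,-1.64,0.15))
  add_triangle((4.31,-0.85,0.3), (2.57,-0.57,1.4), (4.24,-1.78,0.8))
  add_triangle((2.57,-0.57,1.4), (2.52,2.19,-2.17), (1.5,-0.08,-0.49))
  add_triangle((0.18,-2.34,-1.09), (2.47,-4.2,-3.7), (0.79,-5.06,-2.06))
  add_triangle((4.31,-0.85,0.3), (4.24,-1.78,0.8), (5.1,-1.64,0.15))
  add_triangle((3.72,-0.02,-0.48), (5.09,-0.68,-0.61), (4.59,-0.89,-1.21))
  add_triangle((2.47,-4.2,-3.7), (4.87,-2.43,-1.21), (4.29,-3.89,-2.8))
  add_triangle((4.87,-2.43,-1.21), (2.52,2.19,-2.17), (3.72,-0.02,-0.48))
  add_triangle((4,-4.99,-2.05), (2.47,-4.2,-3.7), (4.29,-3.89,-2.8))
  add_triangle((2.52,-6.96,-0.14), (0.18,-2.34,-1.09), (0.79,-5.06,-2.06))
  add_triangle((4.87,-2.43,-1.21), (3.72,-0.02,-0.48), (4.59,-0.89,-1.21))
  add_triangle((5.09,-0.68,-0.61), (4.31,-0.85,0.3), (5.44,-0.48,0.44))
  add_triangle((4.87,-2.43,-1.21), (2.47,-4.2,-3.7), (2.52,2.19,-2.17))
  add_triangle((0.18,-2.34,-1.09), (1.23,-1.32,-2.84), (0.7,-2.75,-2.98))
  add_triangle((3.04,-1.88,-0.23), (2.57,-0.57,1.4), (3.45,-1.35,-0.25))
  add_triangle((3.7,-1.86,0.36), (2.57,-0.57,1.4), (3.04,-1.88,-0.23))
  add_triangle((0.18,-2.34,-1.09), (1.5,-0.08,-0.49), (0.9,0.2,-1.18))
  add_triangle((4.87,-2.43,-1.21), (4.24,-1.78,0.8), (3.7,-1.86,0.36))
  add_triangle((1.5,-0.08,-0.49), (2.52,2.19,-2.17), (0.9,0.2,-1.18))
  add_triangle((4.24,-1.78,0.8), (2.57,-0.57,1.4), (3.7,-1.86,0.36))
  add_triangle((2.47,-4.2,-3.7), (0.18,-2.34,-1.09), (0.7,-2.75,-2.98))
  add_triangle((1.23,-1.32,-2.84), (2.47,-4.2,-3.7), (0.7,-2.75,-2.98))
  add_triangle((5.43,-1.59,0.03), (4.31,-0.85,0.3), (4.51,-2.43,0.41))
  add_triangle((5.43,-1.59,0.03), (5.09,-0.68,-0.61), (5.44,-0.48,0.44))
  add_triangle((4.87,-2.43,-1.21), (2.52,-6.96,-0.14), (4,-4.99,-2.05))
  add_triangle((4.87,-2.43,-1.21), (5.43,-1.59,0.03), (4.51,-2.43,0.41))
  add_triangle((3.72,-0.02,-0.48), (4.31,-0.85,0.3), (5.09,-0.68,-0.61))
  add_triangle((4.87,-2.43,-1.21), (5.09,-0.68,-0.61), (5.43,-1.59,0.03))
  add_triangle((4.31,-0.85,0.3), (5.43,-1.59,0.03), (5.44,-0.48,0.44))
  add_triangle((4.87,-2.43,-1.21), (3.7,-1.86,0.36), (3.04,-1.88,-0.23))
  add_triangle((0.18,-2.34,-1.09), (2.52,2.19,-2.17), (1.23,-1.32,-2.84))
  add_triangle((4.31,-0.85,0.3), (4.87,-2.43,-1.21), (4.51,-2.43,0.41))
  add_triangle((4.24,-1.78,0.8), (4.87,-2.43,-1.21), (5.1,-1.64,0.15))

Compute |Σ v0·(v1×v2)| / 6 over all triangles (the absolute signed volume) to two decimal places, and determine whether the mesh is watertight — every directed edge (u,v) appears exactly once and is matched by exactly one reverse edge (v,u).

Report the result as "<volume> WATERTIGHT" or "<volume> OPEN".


Per-triangle v0·(v1×v2)/6:
  t1: +0.2635
  t2: +0.1960
  t3: +3.1686
  t4: +0.8491
  t5: +7.0517
  t6: +6.5268
  t7: +1.7296
  t8: -1.7670
  t9: -0.3373
  t10: +2.7146
  t11: +0.5925
  t12: +9.7167
  t13: +0.4893
  t14: +0.8050
  t15: -1.1556
  t16: +0.5212
  t17: +0.3690
  t18: +0.2751
  t19: +0.2055
  t20: +3.5441
  t21: +2.8206
  t22: +0.2550
  t23: -0.6086
  t24: -0.4249
  t25: +12.3546
  t26: -0.3239
  t27: -0.6273
  t28: +0.0154
  t29: -0.5801
  t30: +0.3693
  t31: -0.4314
  t32: +0.0767
  t33: +1.0904
  t34: +1.2539
  t35: +0.4209
  t36: +0.9434
  t37: +6.0699
  t38: +1.5917
  t39: +0.3224
  t40: +1.4870
  t41: +0.1253
  t42: +0.3712
  t43: -0.9291
  t44: -1.8156
  t45: +0.9750
Σ = +60.5600 → |volume| = 60.56

Directed edges: 135 total; 3 unmatched, e.g. (2.57,-0.57,1.4)→(0.18,-2.34,-1.09) → open.

60.56 OPEN


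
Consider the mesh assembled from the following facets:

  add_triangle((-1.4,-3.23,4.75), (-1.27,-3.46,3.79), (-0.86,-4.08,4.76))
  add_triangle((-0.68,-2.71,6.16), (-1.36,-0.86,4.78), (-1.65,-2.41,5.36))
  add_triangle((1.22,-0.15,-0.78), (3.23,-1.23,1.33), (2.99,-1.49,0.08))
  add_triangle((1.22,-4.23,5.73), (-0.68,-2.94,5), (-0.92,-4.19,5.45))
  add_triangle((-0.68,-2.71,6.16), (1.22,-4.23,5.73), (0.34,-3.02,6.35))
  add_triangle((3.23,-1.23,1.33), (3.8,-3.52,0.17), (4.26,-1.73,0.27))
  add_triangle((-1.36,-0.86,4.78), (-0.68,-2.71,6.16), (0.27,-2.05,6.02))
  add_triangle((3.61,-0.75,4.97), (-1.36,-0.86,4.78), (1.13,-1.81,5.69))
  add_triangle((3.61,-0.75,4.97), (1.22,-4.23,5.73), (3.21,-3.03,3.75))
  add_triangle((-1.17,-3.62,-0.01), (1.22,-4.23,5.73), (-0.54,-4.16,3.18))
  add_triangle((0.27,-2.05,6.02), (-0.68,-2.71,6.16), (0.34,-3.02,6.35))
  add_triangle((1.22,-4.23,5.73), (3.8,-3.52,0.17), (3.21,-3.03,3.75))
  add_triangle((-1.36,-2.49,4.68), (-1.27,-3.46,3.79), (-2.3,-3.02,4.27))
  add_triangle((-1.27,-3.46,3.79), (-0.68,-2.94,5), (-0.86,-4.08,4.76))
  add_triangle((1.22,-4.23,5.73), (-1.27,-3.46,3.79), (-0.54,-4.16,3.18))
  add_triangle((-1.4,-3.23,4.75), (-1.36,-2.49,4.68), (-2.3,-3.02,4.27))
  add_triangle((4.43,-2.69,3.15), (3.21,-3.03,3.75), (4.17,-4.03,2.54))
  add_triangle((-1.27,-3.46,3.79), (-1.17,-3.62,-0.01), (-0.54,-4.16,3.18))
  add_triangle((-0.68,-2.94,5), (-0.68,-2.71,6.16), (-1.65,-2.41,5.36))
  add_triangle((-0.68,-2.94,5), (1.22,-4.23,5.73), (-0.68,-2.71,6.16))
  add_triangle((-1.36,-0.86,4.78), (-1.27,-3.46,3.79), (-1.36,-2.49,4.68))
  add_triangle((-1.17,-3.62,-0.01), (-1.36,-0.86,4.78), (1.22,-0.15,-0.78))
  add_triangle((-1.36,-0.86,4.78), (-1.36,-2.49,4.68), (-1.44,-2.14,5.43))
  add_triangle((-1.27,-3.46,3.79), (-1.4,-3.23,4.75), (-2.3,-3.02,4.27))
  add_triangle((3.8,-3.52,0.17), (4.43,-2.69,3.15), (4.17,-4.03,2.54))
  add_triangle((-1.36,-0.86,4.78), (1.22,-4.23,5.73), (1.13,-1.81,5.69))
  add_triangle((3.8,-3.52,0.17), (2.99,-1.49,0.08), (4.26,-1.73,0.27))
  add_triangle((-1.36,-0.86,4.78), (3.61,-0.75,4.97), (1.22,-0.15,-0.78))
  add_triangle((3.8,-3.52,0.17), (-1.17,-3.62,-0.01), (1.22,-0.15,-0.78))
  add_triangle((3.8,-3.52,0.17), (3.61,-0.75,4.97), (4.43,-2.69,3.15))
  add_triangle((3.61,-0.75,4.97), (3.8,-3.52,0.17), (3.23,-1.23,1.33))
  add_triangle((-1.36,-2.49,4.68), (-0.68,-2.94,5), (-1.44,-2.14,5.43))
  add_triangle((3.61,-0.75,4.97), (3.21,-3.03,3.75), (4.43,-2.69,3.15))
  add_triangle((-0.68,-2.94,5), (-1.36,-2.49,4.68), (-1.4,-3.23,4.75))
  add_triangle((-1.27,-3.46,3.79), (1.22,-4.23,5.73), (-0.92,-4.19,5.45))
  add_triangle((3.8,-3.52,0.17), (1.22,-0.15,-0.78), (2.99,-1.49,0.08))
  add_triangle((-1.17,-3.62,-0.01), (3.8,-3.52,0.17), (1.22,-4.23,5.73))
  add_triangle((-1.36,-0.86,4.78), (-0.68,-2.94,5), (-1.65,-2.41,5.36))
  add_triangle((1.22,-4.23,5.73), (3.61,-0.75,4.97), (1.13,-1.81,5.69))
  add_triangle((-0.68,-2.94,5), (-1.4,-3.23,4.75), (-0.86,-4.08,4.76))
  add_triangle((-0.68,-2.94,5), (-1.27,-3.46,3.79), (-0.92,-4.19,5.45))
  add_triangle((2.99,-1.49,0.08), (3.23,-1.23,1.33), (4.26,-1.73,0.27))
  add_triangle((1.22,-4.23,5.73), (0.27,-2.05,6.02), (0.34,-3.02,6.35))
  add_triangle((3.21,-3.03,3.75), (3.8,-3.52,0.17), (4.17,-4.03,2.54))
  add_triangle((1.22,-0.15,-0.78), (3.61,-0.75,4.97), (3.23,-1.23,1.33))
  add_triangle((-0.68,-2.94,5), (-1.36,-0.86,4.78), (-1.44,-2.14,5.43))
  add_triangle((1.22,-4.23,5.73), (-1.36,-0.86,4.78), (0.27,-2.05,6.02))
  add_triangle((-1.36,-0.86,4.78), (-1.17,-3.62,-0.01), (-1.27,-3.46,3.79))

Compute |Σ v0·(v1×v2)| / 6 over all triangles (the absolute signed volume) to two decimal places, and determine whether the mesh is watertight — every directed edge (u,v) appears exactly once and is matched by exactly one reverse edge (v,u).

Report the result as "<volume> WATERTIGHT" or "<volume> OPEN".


Per-triangle v0·(v1×v2)/6:
  t1: +0.4816
  t2: +1.3948
  t3: +0.4375
  t4: +1.7700
  t5: +1.3960
  t6: +1.5753
  t7: +1.7039
  t8: +3.4628
  t9: +7.3602
  t10: +2.1946
  t11: +0.8568
  t12: +6.8771
  t13: -1.0941
  t14: -0.5873
  t15: +2.8254
  t16: +0.5691
  t17: +1.9622
  t18: +2.1364
  t19: +0.7976
  t20: +1.6327
  t21: +0.1887
  t22: -3.1511
  t23: +0.1641
  t24: +0.7138
  t25: +2.4197
  t26: +5.2205
  t27: +0.1398
  t28: -1.2767
  t29: +2.4600
  t30: +0.5445
  t31: +3.4183
  t32: +0.4817
  t33: +3.4801
  t34: +0.4280
  t35: +0.9849
  t36: +0.6430
  t37: +16.8243
  t38: -1.0584
  t39: +6.0527
  t40: +0.7275
  t41: +0.4361
  t42: -0.2140
  t43: +0.7024
  t44: -0.2978
  t45: +1.0212
  t46: +0.5175
  t47: -2.8578
  t48: +2.0427
Σ = +78.5085 → |volume| = 78.51

Directed edges: 144 total, each appears once with its reverse present → watertight.

78.51 WATERTIGHT


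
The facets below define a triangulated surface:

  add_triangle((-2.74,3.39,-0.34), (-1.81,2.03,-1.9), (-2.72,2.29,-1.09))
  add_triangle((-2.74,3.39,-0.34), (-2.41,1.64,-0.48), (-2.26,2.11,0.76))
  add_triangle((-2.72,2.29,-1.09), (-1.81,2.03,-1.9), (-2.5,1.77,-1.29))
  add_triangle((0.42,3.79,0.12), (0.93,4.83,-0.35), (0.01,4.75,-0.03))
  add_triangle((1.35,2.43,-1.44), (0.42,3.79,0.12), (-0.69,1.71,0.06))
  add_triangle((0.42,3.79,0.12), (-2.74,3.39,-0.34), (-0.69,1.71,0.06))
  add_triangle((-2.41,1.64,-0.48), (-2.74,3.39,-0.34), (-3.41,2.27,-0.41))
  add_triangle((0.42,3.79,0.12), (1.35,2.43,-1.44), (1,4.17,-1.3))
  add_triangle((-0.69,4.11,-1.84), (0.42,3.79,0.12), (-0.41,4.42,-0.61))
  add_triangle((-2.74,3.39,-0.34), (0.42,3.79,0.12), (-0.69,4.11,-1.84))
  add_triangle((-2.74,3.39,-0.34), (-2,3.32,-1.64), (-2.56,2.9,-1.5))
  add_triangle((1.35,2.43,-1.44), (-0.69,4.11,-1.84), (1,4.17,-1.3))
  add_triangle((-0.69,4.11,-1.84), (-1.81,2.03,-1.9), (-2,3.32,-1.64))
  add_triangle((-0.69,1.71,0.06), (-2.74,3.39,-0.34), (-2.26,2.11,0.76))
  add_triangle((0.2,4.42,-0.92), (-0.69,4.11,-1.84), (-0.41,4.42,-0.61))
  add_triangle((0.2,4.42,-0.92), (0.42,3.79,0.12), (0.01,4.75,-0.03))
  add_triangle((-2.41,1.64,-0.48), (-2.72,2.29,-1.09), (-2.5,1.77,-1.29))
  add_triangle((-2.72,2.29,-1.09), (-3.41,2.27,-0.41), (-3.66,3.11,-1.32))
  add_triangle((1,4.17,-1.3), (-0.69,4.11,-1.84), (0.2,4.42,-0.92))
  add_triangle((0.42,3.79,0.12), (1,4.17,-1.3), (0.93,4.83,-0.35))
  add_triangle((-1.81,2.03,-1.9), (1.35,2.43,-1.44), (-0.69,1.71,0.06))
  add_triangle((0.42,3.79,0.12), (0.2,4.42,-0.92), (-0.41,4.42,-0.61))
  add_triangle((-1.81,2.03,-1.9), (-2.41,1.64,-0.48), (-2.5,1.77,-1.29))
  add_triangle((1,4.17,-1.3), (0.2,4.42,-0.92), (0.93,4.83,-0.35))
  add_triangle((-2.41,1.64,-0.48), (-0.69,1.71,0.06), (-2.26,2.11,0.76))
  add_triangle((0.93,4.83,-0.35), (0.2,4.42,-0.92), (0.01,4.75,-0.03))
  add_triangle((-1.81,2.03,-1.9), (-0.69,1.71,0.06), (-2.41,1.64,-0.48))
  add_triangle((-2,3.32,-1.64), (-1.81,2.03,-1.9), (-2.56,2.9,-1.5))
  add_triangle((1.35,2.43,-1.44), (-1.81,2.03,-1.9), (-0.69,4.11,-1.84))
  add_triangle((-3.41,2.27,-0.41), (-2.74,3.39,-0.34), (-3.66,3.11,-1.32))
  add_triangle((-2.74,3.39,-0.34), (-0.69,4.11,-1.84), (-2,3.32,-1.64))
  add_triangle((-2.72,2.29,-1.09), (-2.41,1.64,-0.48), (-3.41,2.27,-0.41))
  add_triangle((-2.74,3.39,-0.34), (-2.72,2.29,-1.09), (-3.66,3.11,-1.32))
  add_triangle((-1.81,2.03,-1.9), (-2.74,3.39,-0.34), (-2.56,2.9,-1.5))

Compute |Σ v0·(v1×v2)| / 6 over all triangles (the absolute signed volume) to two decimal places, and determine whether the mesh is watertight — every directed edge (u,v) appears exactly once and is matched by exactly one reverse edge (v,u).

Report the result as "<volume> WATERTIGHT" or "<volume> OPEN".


11.23 WATERTIGHT

Per-triangle v0·(v1×v2)/6:
  t1: +0.7507
  t2: +0.6942
  t3: +0.2444
  t4: +0.2090
  t5: -0.8387
  t6: +0.2600
  t7: -0.1691
  t8: +0.4622
  t9: -0.5772
  t10: +3.5537
  t11: +0.6264
  t12: +1.0927
  t13: +0.8248
  t14: +0.4525
  t15: +0.6425
  t16: -0.3127
  t17: +0.1245
  t18: +0.0524
  t19: +0.8672
  t20: -0.1862
  t21: -1.7400
  t22: +0.4652
  t23: -0.2115
  t24: +0.6181
  t25: -0.5576
  t26: +0.6014
  t27: -0.8304
  t28: +0.3817
  t29: +1.5480
  t30: +0.7791
  t31: +1.3923
  t32: +0.0363
  t33: +0.0622
  t34: -0.0915
Σ = +11.2267 → |volume| = 11.23

Directed edges: 102 total, each appears once with its reverse present → watertight.


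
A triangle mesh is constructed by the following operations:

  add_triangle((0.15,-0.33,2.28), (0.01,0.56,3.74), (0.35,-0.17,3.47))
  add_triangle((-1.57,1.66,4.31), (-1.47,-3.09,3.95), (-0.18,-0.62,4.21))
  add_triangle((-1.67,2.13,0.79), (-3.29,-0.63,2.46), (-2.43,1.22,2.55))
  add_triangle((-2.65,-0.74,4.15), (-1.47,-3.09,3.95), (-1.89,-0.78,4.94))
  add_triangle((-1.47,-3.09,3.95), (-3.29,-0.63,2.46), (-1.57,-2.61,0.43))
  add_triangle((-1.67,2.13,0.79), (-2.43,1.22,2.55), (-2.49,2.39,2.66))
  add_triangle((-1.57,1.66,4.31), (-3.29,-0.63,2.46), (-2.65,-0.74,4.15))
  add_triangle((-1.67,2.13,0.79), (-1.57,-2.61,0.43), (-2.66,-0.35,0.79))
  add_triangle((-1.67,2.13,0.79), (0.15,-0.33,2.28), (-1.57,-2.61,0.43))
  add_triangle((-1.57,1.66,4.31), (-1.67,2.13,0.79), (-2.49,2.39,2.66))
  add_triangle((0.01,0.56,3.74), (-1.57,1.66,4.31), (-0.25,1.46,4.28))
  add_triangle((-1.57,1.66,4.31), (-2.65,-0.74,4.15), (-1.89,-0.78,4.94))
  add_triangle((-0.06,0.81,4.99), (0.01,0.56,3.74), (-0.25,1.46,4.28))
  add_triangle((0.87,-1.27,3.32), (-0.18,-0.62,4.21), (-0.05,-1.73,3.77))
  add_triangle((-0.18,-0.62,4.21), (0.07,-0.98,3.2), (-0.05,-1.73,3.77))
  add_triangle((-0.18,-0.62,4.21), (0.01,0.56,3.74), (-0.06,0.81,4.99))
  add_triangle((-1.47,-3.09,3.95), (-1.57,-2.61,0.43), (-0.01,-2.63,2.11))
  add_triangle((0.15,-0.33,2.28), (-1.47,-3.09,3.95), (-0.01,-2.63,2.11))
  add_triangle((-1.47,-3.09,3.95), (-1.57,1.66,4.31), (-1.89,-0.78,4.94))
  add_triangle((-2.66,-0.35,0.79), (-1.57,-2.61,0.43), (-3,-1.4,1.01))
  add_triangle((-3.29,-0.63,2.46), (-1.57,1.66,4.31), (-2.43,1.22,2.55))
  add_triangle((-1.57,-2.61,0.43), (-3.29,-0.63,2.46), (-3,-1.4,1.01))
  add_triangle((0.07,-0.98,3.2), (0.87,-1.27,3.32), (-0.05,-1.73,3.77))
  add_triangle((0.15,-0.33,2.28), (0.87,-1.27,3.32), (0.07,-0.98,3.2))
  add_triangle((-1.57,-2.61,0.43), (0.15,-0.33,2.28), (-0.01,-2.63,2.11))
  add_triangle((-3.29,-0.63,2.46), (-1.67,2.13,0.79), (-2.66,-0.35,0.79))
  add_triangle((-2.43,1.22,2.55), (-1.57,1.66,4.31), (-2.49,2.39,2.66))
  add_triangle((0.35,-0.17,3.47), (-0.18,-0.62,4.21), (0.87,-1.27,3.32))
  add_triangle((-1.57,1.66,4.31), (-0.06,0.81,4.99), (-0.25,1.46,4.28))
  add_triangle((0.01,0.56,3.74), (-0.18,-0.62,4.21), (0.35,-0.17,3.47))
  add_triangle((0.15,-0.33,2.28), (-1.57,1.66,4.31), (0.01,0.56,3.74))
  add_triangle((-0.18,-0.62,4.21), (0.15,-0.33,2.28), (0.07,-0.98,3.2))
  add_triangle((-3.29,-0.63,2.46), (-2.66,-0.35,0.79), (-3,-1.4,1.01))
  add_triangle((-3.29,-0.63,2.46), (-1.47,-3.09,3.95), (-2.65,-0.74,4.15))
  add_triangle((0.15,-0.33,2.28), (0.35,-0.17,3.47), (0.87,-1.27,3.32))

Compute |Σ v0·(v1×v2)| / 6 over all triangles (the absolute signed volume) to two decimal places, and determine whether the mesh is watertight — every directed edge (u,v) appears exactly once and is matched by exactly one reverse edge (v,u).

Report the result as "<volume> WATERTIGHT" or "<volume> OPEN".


Per-triangle v0·(v1×v2)/6:
  t1: -0.0807
  t2: +4.5338
  t3: +1.4086
  t4: +2.1599
  t5: +4.7557
  t6: +0.4689
  t7: +2.7313
  t8: -0.2755
  t9: -3.0302
  t10: +0.6390
  t11: -0.6422
  t12: +2.0415
  t13: +0.0272
  t14: +0.7732
  t15: -0.1308
  t16: +0.0647
  t17: +2.0695
  t18: +1.3857
  t19: +0.2398
  t20: +0.1430
  t21: +2.1100
  t22: +1.2248
  t23: -0.2626
  t24: -0.1701
  t25: -1.2678
  t26: +1.5704
  t27: +1.2125
  t28: +0.5153
  t29: +0.8076
  t30: +0.3478
  t31: -0.5709
  t32: -0.0892
  t33: +0.6505
  t34: +2.9760
  t35: -0.1188
Σ = +28.2179 → |volume| = 28.22

Directed edges: 105 total; 9 unmatched, e.g. (-1.47,-3.09,3.95)→(-0.18,-0.62,4.21) → open.

28.22 OPEN
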